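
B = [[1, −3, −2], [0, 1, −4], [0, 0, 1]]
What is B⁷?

[[1, −21, 238], [0, 1, −28], [0, 0, 1]]

B = I + N where N = [[0, −3, −2], [0, 0, −4], [0, 0, 0]] is strictly upper-triangular, so N³ = 0.
(I + N)⁷ = I + 7·N + 21·N² = [[1, −21, 238], [0, 1, −28], [0, 0, 1]].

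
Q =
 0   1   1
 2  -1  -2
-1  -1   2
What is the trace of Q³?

1

Q² = [[1, -2, 0], [0, 5, 0], [-4, -2, 5]]
Q³ = [[-4, 3, 5], [10, -5, -10], [-9, -7, 10]]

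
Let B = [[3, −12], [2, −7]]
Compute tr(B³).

−28

tr B = −4 and det B = 3, so the characteristic polynomial is λ² − (−4)λ + (3) with roots −3 and −1.
Eigenvectors give P = [[−2, −3], [−1, −1]] with P⁻¹ = [[1, −3], [−1, 2]], and B = P·diag(−3, −1)·P⁻¹.
Then B³ = P·diag(−27, −1)·P⁻¹ = [[54, 3], [27, 1]] · [[1, −3], [−1, 2]] = [[51, −156], [26, −79]].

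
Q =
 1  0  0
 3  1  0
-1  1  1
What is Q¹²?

[[1, 0, 0], [36, 1, 0], [186, 12, 1]]

Q = I + N where N = [[0, 0, 0], [3, 0, 0], [-1, 1, 0]] is strictly lower-triangular, so N³ = 0.
(I + N)¹² = I + 12·N + 66·N² = [[1, 0, 0], [36, 1, 0], [186, 12, 1]].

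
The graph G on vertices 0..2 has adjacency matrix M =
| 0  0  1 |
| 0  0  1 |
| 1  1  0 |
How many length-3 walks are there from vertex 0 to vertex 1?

0

The number of length-3 walks from vertex 0 to vertex 1 is entry (0,1) of M³, where M is the adjacency matrix.
M² = [[1, 1, 0], [1, 1, 0], [0, 0, 2]]
M³ = [[0, 0, 2], [0, 0, 2], [2, 2, 0]]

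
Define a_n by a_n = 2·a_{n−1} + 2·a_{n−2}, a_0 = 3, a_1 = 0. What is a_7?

With companion matrix T = [[2, 2], [1, 0]], [a_n, a_{n−1}]ᵀ = T·[a_{n−1}, a_{n−2}]ᵀ, so [a_7, a_6]ᵀ = T⁶·[a_1, a_0]ᵀ.
T⁶ = [[328, 240], [120, 88]], giving [a_7, a_6]ᵀ = [[720], [264]].

720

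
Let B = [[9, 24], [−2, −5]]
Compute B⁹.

[[78729, 236184], [−19682, −59045]]

tr B = 4 and det B = 3, so the characteristic polynomial is λ² − (4)λ + (3) with roots 3 and 1.
Eigenvectors give P = [[4, −3], [−1, 1]] with P⁻¹ = [[1, 3], [1, 4]], and B = P·diag(3, 1)·P⁻¹.
Then B⁹ = P·diag(19683, 1)·P⁻¹ = [[78732, −3], [−19683, 1]] · [[1, 3], [1, 4]] = [[78729, 236184], [−19682, −59045]].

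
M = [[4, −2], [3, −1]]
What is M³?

[[22, −14], [21, −13]]

tr M = 3 and det M = 2, so the characteristic polynomial is λ² − (3)λ + (2) with roots 1 and 2.
Eigenvectors give P = [[−2, 1], [−3, 1]] with P⁻¹ = [[1, −1], [3, −2]], and M = P·diag(1, 2)·P⁻¹.
Then M³ = P·diag(1, 8)·P⁻¹ = [[−2, 8], [−3, 8]] · [[1, −1], [3, −2]] = [[22, −14], [21, −13]].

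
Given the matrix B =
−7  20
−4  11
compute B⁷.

tr B = 4 and det B = 3, so the characteristic polynomial is λ² − (4)λ + (3) with roots 3 and 1.
Eigenvectors give P = [[2, 5], [1, 2]] with P⁻¹ = [[−2, 5], [1, −2]], and B = P·diag(3, 1)·P⁻¹.
Then B⁷ = P·diag(2187, 1)·P⁻¹ = [[4374, 5], [2187, 2]] · [[−2, 5], [1, −2]] = [[−8743, 21860], [−4372, 10931]].

[[−8743, 21860], [−4372, 10931]]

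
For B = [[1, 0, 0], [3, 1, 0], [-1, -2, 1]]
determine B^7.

[[1, 0, 0], [21, 1, 0], [-133, -14, 1]]

B = I + N where N = [[0, 0, 0], [3, 0, 0], [-1, -2, 0]] is strictly lower-triangular, so N^3 = 0.
(I + N)^7 = I + 7·N + 21·N^2 = [[1, 0, 0], [21, 1, 0], [-133, -14, 1]].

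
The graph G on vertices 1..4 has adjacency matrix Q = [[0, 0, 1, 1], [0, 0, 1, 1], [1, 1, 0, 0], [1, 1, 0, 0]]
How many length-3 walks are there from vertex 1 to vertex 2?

0

The number of length-3 walks from vertex 1 to vertex 2 is entry (1,2) of Q^3, where Q is the adjacency matrix.
Q^2 = [[2, 2, 0, 0], [2, 2, 0, 0], [0, 0, 2, 2], [0, 0, 2, 2]]
Q^3 = [[0, 0, 4, 4], [0, 0, 4, 4], [4, 4, 0, 0], [4, 4, 0, 0]]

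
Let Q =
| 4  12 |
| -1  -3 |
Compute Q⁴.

[[4, 12], [-1, -3]]

Q² = Q (a projection; rank 1, trace 1), so Q⁴ = Q.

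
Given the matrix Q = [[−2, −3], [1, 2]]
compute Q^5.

Q² = I (check: tr Q = 0 and det Q = −1), so Q^5 = Q since 5 is odd.

[[−2, −3], [1, 2]]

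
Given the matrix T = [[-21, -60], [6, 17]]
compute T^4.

[[801, 2400], [-240, -719]]

tr T = -4 and det T = 3, so the characteristic polynomial is λ² − (-4)λ + (3) with roots -3 and -1.
Eigenvectors give P = [[-10, 3], [3, -1]] with P⁻¹ = [[-1, -3], [-3, -10]], and T = P·diag(-3, -1)·P⁻¹.
Then T^4 = P·diag(81, 1)·P⁻¹ = [[-810, 3], [243, -1]] · [[-1, -3], [-3, -10]] = [[801, 2400], [-240, -719]].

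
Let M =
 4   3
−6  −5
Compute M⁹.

tr M = −1 and det M = −2, so the characteristic polynomial is λ² − (−1)λ + (−2) with roots 1 and −2.
Eigenvectors give P = [[−1, −1], [1, 2]] with P⁻¹ = [[−2, −1], [1, 1]], and M = P·diag(1, −2)·P⁻¹.
Then M⁹ = P·diag(1, −512)·P⁻¹ = [[−1, 512], [1, −1024]] · [[−2, −1], [1, 1]] = [[514, 513], [−1026, −1025]].

[[514, 513], [−1026, −1025]]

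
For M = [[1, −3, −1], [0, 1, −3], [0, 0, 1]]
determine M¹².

[[1, −36, 582], [0, 1, −36], [0, 0, 1]]

M = I + N where N = [[0, −3, −1], [0, 0, −3], [0, 0, 0]] is strictly upper-triangular, so N³ = 0.
(I + N)¹² = I + 12·N + 66·N² = [[1, −36, 582], [0, 1, −36], [0, 0, 1]].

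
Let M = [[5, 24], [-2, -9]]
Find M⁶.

tr M = -4 and det M = 3, so the characteristic polynomial is λ² − (-4)λ + (3) with roots -1 and -3.
Eigenvectors give P = [[4, -3], [-1, 1]] with P⁻¹ = [[1, 3], [1, 4]], and M = P·diag(-1, -3)·P⁻¹.
Then M⁶ = P·diag(1, 729)·P⁻¹ = [[4, -2187], [-1, 729]] · [[1, 3], [1, 4]] = [[-2183, -8736], [728, 2913]].

[[-2183, -8736], [728, 2913]]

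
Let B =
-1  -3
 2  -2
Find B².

[[-5, 9], [-6, -2]]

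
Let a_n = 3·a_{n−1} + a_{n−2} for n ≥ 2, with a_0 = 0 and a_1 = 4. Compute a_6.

With companion matrix B = [[3, 1], [1, 0]], [a_n, a_{n−1}]ᵀ = B·[a_{n−1}, a_{n−2}]ᵀ, so [a_6, a_5]ᵀ = B⁵·[a_1, a_0]ᵀ.
B⁵ = [[360, 109], [109, 33]], giving [a_6, a_5]ᵀ = [[1440], [436]].

1440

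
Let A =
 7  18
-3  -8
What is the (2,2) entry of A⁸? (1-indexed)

tr A = -1 and det A = -2, so the characteristic polynomial is λ² − (-1)λ + (-2) with roots 1 and -2.
Eigenvectors give P = [[-3, -2], [1, 1]] with P⁻¹ = [[-1, -2], [1, 3]], and A = P·diag(1, -2)·P⁻¹.
Then A⁸ = P·diag(1, 256)·P⁻¹ = [[-3, -512], [1, 256]] · [[-1, -2], [1, 3]] = [[-509, -1530], [255, 766]].

766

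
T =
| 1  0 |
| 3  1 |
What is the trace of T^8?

2

T = I + N where N = [[0, 0], [3, 0]] is strictly lower-triangular, so N^2 = 0.
(I + N)^8 = I + 8·N = [[1, 0], [24, 1]].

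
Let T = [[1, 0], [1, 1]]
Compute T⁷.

[[1, 0], [7, 1]]

T = I + N where N = [[0, 0], [1, 0]] is strictly lower-triangular, so N² = 0.
(I + N)⁷ = I + 7·N = [[1, 0], [7, 1]].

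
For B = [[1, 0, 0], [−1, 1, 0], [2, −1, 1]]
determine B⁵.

B = I + N where N = [[0, 0, 0], [−1, 0, 0], [2, −1, 0]] is strictly lower-triangular, so N³ = 0.
(I + N)⁵ = I + 5·N + 10·N² = [[1, 0, 0], [−5, 1, 0], [20, −5, 1]].

[[1, 0, 0], [−5, 1, 0], [20, −5, 1]]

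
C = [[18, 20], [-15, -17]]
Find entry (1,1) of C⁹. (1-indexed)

tr C = 1 and det C = -6, so the characteristic polynomial is λ² − (1)λ + (-6) with roots -2 and 3.
Eigenvectors give P = [[-1, -4], [1, 3]] with P⁻¹ = [[3, 4], [-1, -1]], and C = P·diag(-2, 3)·P⁻¹.
Then C⁹ = P·diag(-512, 19683)·P⁻¹ = [[512, -78732], [-512, 59049]] · [[3, 4], [-1, -1]] = [[80268, 80780], [-60585, -61097]].

80268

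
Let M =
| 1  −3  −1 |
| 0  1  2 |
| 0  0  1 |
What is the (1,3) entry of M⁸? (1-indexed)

−176

M = I + N where N = [[0, −3, −1], [0, 0, 2], [0, 0, 0]] is strictly upper-triangular, so N³ = 0.
(I + N)⁸ = I + 8·N + 28·N² = [[1, −24, −176], [0, 1, 16], [0, 0, 1]].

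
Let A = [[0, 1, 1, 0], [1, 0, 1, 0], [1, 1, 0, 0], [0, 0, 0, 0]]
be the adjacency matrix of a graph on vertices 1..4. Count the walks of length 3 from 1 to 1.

The number of length-3 walks from vertex 1 to vertex 1 is entry (1,1) of A³, where A is the adjacency matrix.
A² = [[2, 1, 1, 0], [1, 2, 1, 0], [1, 1, 2, 0], [0, 0, 0, 0]]
A³ = [[2, 3, 3, 0], [3, 2, 3, 0], [3, 3, 2, 0], [0, 0, 0, 0]]

2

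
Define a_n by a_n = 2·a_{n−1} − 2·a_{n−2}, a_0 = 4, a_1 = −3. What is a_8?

With companion matrix B = [[2, −2], [1, 0]], [a_n, a_{n−1}]ᵀ = B·[a_{n−1}, a_{n−2}]ᵀ, so [a_8, a_7]ᵀ = B⁷·[a_1, a_0]ᵀ.
B⁷ = [[0, 16], [−8, 16]], giving [a_8, a_7]ᵀ = [[64], [88]].

64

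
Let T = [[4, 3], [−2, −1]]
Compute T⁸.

tr T = 3 and det T = 2, so the characteristic polynomial is λ² − (3)λ + (2) with roots 1 and 2.
Eigenvectors give P = [[−1, −3], [1, 2]] with P⁻¹ = [[2, 3], [−1, −1]], and T = P·diag(1, 2)·P⁻¹.
Then T⁸ = P·diag(1, 256)·P⁻¹ = [[−1, −768], [1, 512]] · [[2, 3], [−1, −1]] = [[766, 765], [−510, −509]].

[[766, 765], [−510, −509]]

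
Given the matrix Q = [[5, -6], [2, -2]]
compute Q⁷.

[[509, -762], [254, -380]]

tr Q = 3 and det Q = 2, so the characteristic polynomial is λ² − (3)λ + (2) with roots 1 and 2.
Eigenvectors give P = [[3, 2], [2, 1]] with P⁻¹ = [[-1, 2], [2, -3]], and Q = P·diag(1, 2)·P⁻¹.
Then Q⁷ = P·diag(1, 128)·P⁻¹ = [[3, 256], [2, 128]] · [[-1, 2], [2, -3]] = [[509, -762], [254, -380]].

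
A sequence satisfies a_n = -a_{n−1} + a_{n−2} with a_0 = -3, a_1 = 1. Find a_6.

-23

With companion matrix M = [[-1, 1], [1, 0]], [a_n, a_{n−1}]ᵀ = M·[a_{n−1}, a_{n−2}]ᵀ, so [a_6, a_5]ᵀ = M^5·[a_1, a_0]ᵀ.
M^5 = [[-8, 5], [5, -3]], giving [a_6, a_5]ᵀ = [[-23], [14]].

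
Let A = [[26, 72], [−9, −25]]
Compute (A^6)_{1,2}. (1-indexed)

1512

tr A = 1 and det A = −2, so the characteristic polynomial is λ² − (1)λ + (−2) with roots −1 and 2.
Eigenvectors give P = [[−8, −3], [3, 1]] with P⁻¹ = [[1, 3], [−3, −8]], and A = P·diag(−1, 2)·P⁻¹.
Then A^6 = P·diag(1, 64)·P⁻¹ = [[−8, −192], [3, 64]] · [[1, 3], [−3, −8]] = [[568, 1512], [−189, −503]].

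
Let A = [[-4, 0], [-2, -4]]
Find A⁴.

[[256, 0], [512, 256]]

A² = [[16, 0], [16, 16]]
A³ = [[-64, 0], [-96, -64]]
A⁴ = [[256, 0], [512, 256]]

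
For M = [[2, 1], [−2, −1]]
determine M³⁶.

[[2, 1], [−2, −1]]

M² = M (a projection; rank 1, trace 1), so M³⁶ = M.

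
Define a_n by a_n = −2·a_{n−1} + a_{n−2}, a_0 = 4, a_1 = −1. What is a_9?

−2617

With companion matrix Q = [[−2, 1], [1, 0]], [a_n, a_{n−1}]ᵀ = Q·[a_{n−1}, a_{n−2}]ᵀ, so [a_9, a_8]ᵀ = Q^8·[a_1, a_0]ᵀ.
Q^8 = [[985, −408], [−408, 169]], giving [a_9, a_8]ᵀ = [[−2617], [1084]].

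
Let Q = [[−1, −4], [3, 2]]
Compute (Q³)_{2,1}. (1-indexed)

−27

Q² = [[−11, −4], [3, −8]]
Q³ = [[−1, 36], [−27, −28]]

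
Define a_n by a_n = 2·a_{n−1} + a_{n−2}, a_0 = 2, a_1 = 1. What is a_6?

128

With companion matrix M = [[2, 1], [1, 0]], [a_n, a_{n−1}]ᵀ = M·[a_{n−1}, a_{n−2}]ᵀ, so [a_6, a_5]ᵀ = M^5·[a_1, a_0]ᵀ.
M^5 = [[70, 29], [29, 12]], giving [a_6, a_5]ᵀ = [[128], [53]].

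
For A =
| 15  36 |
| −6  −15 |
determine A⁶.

[[729, 0], [0, 729]]

tr A = 0 and det A = −9, so the characteristic polynomial is λ² − (0)λ + (−9) with roots −3 and 3.
Eigenvectors give P = [[−2, −3], [1, 1]] with P⁻¹ = [[1, 3], [−1, −2]], and A = P·diag(−3, 3)·P⁻¹.
Then A⁶ = P·diag(729, 729)·P⁻¹ = [[−1458, −2187], [729, 729]] · [[1, 3], [−1, −2]] = [[729, 0], [0, 729]].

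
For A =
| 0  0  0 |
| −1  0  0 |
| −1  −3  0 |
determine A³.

[[0, 0, 0], [0, 0, 0], [0, 0, 0]]

A is strictly triangular, hence nilpotent: A³ = 0, so A³ = 0.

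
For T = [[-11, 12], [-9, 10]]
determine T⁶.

tr T = -1 and det T = -2, so the characteristic polynomial is λ² − (-1)λ + (-2) with roots 1 and -2.
Eigenvectors give P = [[1, 4], [1, 3]] with P⁻¹ = [[-3, 4], [1, -1]], and T = P·diag(1, -2)·P⁻¹.
Then T⁶ = P·diag(1, 64)·P⁻¹ = [[1, 256], [1, 192]] · [[-3, 4], [1, -1]] = [[253, -252], [189, -188]].

[[253, -252], [189, -188]]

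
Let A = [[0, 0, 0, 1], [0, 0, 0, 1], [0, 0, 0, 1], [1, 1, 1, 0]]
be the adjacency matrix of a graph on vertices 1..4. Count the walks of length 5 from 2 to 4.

The number of length-5 walks from vertex 2 to vertex 4 is entry (2,4) of A^5, where A is the adjacency matrix.
A^2 = [[1, 1, 1, 0], [1, 1, 1, 0], [1, 1, 1, 0], [0, 0, 0, 3]]
A^3 = [[0, 0, 0, 3], [0, 0, 0, 3], [0, 0, 0, 3], [3, 3, 3, 0]]
A^4 = [[3, 3, 3, 0], [3, 3, 3, 0], [3, 3, 3, 0], [0, 0, 0, 9]]
A^5 = [[0, 0, 0, 9], [0, 0, 0, 9], [0, 0, 0, 9], [9, 9, 9, 0]]

9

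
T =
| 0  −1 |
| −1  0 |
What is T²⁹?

T² = I (check: tr T = 0 and det T = −1), so T²⁹ = T since 29 is odd.

[[0, −1], [−1, 0]]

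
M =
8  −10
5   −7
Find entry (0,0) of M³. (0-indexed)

tr M = 1 and det M = −6, so the characteristic polynomial is λ² − (1)λ + (−6) with roots 3 and −2.
Eigenvectors give P = [[−2, −1], [−1, −1]] with P⁻¹ = [[−1, 1], [1, −2]], and M = P·diag(3, −2)·P⁻¹.
Then M³ = P·diag(27, −8)·P⁻¹ = [[−54, 8], [−27, 8]] · [[−1, 1], [1, −2]] = [[62, −70], [35, −43]].

62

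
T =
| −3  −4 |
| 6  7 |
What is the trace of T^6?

tr T = 4 and det T = 3, so the characteristic polynomial is λ² − (4)λ + (3) with roots 1 and 3.
Eigenvectors give P = [[−1, −2], [1, 3]] with P⁻¹ = [[−3, −2], [1, 1]], and T = P·diag(1, 3)·P⁻¹.
Then T^6 = P·diag(1, 729)·P⁻¹ = [[−1, −1458], [1, 2187]] · [[−3, −2], [1, 1]] = [[−1455, −1456], [2184, 2185]].

730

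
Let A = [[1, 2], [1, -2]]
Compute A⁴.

[[11, -18], [-9, 38]]

A² = [[3, -2], [-1, 6]]
A³ = [[1, 10], [5, -14]]
A⁴ = [[11, -18], [-9, 38]]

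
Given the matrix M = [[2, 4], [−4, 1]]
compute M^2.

[[−12, 12], [−12, −15]]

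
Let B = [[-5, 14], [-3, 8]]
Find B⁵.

[[-185, 434], [-93, 218]]

tr B = 3 and det B = 2, so the characteristic polynomial is λ² − (3)λ + (2) with roots 2 and 1.
Eigenvectors give P = [[2, 7], [1, 3]] with P⁻¹ = [[-3, 7], [1, -2]], and B = P·diag(2, 1)·P⁻¹.
Then B⁵ = P·diag(32, 1)·P⁻¹ = [[64, 7], [32, 3]] · [[-3, 7], [1, -2]] = [[-185, 434], [-93, 218]].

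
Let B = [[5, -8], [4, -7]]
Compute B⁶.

tr B = -2 and det B = -3, so the characteristic polynomial is λ² − (-2)λ + (-3) with roots 1 and -3.
Eigenvectors give P = [[-2, -1], [-1, -1]] with P⁻¹ = [[-1, 1], [1, -2]], and B = P·diag(1, -3)·P⁻¹.
Then B⁶ = P·diag(1, 729)·P⁻¹ = [[-2, -729], [-1, -729]] · [[-1, 1], [1, -2]] = [[-727, 1456], [-728, 1457]].

[[-727, 1456], [-728, 1457]]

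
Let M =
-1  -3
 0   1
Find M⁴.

M² = I (check: tr M = 0 and det M = -1), so M⁴ = I since 4 is even.

[[1, 0], [0, 1]]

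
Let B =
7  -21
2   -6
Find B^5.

[[7, -21], [2, -6]]

B² = B (a projection; rank 1, trace 1), so B^5 = B.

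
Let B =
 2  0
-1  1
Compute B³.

[[8, 0], [-7, 1]]

B² = [[4, 0], [-3, 1]]
B³ = [[8, 0], [-7, 1]]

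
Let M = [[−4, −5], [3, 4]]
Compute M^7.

[[−4, −5], [3, 4]]

M² = I (check: tr M = 0 and det M = −1), so M^7 = M since 7 is odd.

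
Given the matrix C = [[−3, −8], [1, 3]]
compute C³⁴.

C² = I (check: tr C = 0 and det C = −1), so C³⁴ = I since 34 is even.

[[1, 0], [0, 1]]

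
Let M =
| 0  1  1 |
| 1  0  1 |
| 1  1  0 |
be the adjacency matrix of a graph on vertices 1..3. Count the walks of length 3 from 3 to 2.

3

The number of length-3 walks from vertex 3 to vertex 2 is entry (3,2) of M³, where M is the adjacency matrix.
M² = [[2, 1, 1], [1, 2, 1], [1, 1, 2]]
M³ = [[2, 3, 3], [3, 2, 3], [3, 3, 2]]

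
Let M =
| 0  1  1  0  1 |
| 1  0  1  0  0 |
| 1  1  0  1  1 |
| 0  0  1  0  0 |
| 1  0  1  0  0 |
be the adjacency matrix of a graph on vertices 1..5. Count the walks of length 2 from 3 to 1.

The number of length-2 walks from vertex 3 to vertex 1 is entry (3,1) of M², where M is the adjacency matrix.
M² = [[3, 1, 2, 1, 1], [1, 2, 1, 1, 2], [2, 1, 4, 0, 1], [1, 1, 0, 1, 1], [1, 2, 1, 1, 2]]

2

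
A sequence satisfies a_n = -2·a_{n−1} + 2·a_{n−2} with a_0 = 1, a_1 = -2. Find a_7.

With companion matrix T = [[-2, 2], [1, 0]], [a_n, a_{n−1}]ᵀ = T·[a_{n−1}, a_{n−2}]ᵀ, so [a_7, a_6]ᵀ = T⁶·[a_1, a_0]ᵀ.
T⁶ = [[328, -240], [-120, 88]], giving [a_7, a_6]ᵀ = [[-896], [328]].

-896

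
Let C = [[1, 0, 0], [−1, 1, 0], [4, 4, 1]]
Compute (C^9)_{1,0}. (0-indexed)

−9

C = I + N where N = [[0, 0, 0], [−1, 0, 0], [4, 4, 0]] is strictly lower-triangular, so N^3 = 0.
(I + N)^9 = I + 9·N + 36·N^2 = [[1, 0, 0], [−9, 1, 0], [−108, 36, 1]].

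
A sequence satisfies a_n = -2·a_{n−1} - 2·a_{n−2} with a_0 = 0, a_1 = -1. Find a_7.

With companion matrix C = [[-2, -2], [1, 0]], [a_n, a_{n−1}]ᵀ = C·[a_{n−1}, a_{n−2}]ᵀ, so [a_7, a_6]ᵀ = C⁶·[a_1, a_0]ᵀ.
C⁶ = [[-8, -16], [8, 8]], giving [a_7, a_6]ᵀ = [[8], [-8]].

8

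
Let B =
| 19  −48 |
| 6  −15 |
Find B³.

tr B = 4 and det B = 3, so the characteristic polynomial is λ² − (4)λ + (3) with roots 3 and 1.
Eigenvectors give P = [[3, 8], [1, 3]] with P⁻¹ = [[3, −8], [−1, 3]], and B = P·diag(3, 1)·P⁻¹.
Then B³ = P·diag(27, 1)·P⁻¹ = [[81, 8], [27, 3]] · [[3, −8], [−1, 3]] = [[235, −624], [78, −207]].

[[235, −624], [78, −207]]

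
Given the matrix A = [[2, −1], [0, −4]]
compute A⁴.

[[16, 40], [0, 256]]

A² = [[4, 2], [0, 16]]
A³ = [[8, −12], [0, −64]]
A⁴ = [[16, 40], [0, 256]]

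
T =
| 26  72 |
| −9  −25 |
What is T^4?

[[136, 360], [−45, −119]]

tr T = 1 and det T = −2, so the characteristic polynomial is λ² − (1)λ + (−2) with roots −1 and 2.
Eigenvectors give P = [[8, 3], [−3, −1]] with P⁻¹ = [[−1, −3], [3, 8]], and T = P·diag(−1, 2)·P⁻¹.
Then T^4 = P·diag(1, 16)·P⁻¹ = [[8, 48], [−3, −16]] · [[−1, −3], [3, 8]] = [[136, 360], [−45, −119]].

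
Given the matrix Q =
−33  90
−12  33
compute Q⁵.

tr Q = 0 and det Q = −9, so the characteristic polynomial is λ² − (0)λ + (−9) with roots −3 and 3.
Eigenvectors give P = [[−3, −5], [−1, −2]] with P⁻¹ = [[−2, 5], [1, −3]], and Q = P·diag(−3, 3)·P⁻¹.
Then Q⁵ = P·diag(−243, 243)·P⁻¹ = [[729, −1215], [243, −486]] · [[−2, 5], [1, −3]] = [[−2673, 7290], [−972, 2673]].

[[−2673, 7290], [−972, 2673]]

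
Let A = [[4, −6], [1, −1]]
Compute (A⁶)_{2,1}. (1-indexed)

tr A = 3 and det A = 2, so the characteristic polynomial is λ² − (3)λ + (2) with roots 1 and 2.
Eigenvectors give P = [[−2, −3], [−1, −1]] with P⁻¹ = [[1, −3], [−1, 2]], and A = P·diag(1, 2)·P⁻¹.
Then A⁶ = P·diag(1, 64)·P⁻¹ = [[−2, −192], [−1, −64]] · [[1, −3], [−1, 2]] = [[190, −378], [63, −125]].

63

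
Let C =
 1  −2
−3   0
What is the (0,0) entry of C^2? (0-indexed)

7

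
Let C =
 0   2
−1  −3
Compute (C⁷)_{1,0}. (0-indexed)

tr C = −3 and det C = 2, so the characteristic polynomial is λ² − (−3)λ + (2) with roots −2 and −1.
Eigenvectors give P = [[−1, −2], [1, 1]] with P⁻¹ = [[1, 2], [−1, −1]], and C = P·diag(−2, −1)·P⁻¹.
Then C⁷ = P·diag(−128, −1)·P⁻¹ = [[128, 2], [−128, −1]] · [[1, 2], [−1, −1]] = [[126, 254], [−127, −255]].

−127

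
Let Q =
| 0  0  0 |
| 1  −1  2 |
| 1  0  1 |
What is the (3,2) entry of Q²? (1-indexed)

0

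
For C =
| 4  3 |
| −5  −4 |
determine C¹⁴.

[[1, 0], [0, 1]]

C² = I (check: tr C = 0 and det C = −1), so C¹⁴ = I since 14 is even.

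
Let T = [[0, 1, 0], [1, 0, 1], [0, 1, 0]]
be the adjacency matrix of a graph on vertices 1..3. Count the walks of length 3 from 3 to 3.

The number of length-3 walks from vertex 3 to vertex 3 is entry (3,3) of T^3, where T is the adjacency matrix.
T^2 = [[1, 0, 1], [0, 2, 0], [1, 0, 1]]
T^3 = [[0, 2, 0], [2, 0, 2], [0, 2, 0]]

0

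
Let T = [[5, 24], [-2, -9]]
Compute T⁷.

[[6557, 26232], [-2186, -8745]]

tr T = -4 and det T = 3, so the characteristic polynomial is λ² − (-4)λ + (3) with roots -3 and -1.
Eigenvectors give P = [[-3, 4], [1, -1]] with P⁻¹ = [[1, 4], [1, 3]], and T = P·diag(-3, -1)·P⁻¹.
Then T⁷ = P·diag(-2187, -1)·P⁻¹ = [[6561, -4], [-2187, 1]] · [[1, 4], [1, 3]] = [[6557, 26232], [-2186, -8745]].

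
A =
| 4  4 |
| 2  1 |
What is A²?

[[24, 20], [10, 9]]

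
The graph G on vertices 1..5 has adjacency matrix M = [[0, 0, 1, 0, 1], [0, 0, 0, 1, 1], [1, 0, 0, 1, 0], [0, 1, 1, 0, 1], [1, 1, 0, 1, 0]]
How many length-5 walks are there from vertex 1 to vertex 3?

20

The number of length-5 walks from vertex 1 to vertex 3 is entry (1,3) of M⁵, where M is the adjacency matrix.
M² = [[2, 1, 0, 2, 0], [1, 2, 1, 1, 1], [0, 1, 2, 0, 2], [2, 1, 0, 3, 1], [0, 1, 2, 1, 3]]
M³ = [[0, 2, 4, 1, 5], [2, 2, 2, 4, 4], [4, 2, 0, 5, 1], [1, 4, 5, 2, 6], [5, 4, 1, 6, 2]]
M⁴ = [[9, 6, 1, 11, 3], [6, 8, 6, 8, 8], [1, 6, 9, 3, 11], [11, 8, 3, 15, 7], [3, 8, 11, 7, 15]]
M⁵ = [[4, 14, 20, 10, 26], [14, 16, 14, 22, 22], [20, 14, 4, 26, 10], [10, 22, 26, 18, 34], [26, 22, 10, 34, 18]]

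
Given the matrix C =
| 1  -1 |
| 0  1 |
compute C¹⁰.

[[1, -10], [0, 1]]

C = I + N where N = [[0, -1], [0, 0]] is strictly upper-triangular, so N² = 0.
(I + N)¹⁰ = I + 10·N = [[1, -10], [0, 1]].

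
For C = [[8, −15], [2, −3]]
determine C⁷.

[[12482, −30885], [4118, −10167]]

tr C = 5 and det C = 6, so the characteristic polynomial is λ² − (5)λ + (6) with roots 3 and 2.
Eigenvectors give P = [[3, 5], [1, 2]] with P⁻¹ = [[2, −5], [−1, 3]], and C = P·diag(3, 2)·P⁻¹.
Then C⁷ = P·diag(2187, 128)·P⁻¹ = [[6561, 640], [2187, 256]] · [[2, −5], [−1, 3]] = [[12482, −30885], [4118, −10167]].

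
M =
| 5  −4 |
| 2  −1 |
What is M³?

[[53, −52], [26, −25]]

tr M = 4 and det M = 3, so the characteristic polynomial is λ² − (4)λ + (3) with roots 3 and 1.
Eigenvectors give P = [[2, 1], [1, 1]] with P⁻¹ = [[1, −1], [−1, 2]], and M = P·diag(3, 1)·P⁻¹.
Then M³ = P·diag(27, 1)·P⁻¹ = [[54, 1], [27, 1]] · [[1, −1], [−1, 2]] = [[53, −52], [26, −25]].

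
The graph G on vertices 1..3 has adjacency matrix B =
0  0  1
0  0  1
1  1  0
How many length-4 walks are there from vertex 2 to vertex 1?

2

The number of length-4 walks from vertex 2 to vertex 1 is entry (2,1) of B⁴, where B is the adjacency matrix.
B² = [[1, 1, 0], [1, 1, 0], [0, 0, 2]]
B³ = [[0, 0, 2], [0, 0, 2], [2, 2, 0]]
B⁴ = [[2, 2, 0], [2, 2, 0], [0, 0, 4]]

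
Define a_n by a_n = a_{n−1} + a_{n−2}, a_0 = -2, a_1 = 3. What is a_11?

157

With companion matrix M = [[1, 1], [1, 0]], [a_n, a_{n−1}]ᵀ = M·[a_{n−1}, a_{n−2}]ᵀ, so [a_11, a_10]ᵀ = M¹⁰·[a_1, a_0]ᵀ.
M¹⁰ = [[89, 55], [55, 34]], giving [a_11, a_10]ᵀ = [[157], [97]].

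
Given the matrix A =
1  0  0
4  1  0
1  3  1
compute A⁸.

[[1, 0, 0], [32, 1, 0], [344, 24, 1]]

A = I + N where N = [[0, 0, 0], [4, 0, 0], [1, 3, 0]] is strictly lower-triangular, so N³ = 0.
(I + N)⁸ = I + 8·N + 28·N² = [[1, 0, 0], [32, 1, 0], [344, 24, 1]].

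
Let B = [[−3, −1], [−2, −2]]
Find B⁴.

[[171, 85], [170, 86]]

B² = [[11, 5], [10, 6]]
B³ = [[−43, −21], [−42, −22]]
B⁴ = [[171, 85], [170, 86]]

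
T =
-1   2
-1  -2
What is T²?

[[-1, -6], [3, 2]]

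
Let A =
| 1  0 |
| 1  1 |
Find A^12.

A = I + N where N = [[0, 0], [1, 0]] is strictly lower-triangular, so N^2 = 0.
(I + N)^12 = I + 12·N = [[1, 0], [12, 1]].

[[1, 0], [12, 1]]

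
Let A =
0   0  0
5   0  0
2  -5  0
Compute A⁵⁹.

[[0, 0, 0], [0, 0, 0], [0, 0, 0]]

A is strictly triangular, hence nilpotent: A³ = 0, so A⁵⁹ = 0.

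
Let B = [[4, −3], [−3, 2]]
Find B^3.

B^2 = [[25, −18], [−18, 13]]
B^3 = [[154, −111], [−111, 80]]

[[154, −111], [−111, 80]]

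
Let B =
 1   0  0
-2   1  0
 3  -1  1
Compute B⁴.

B = I + N where N = [[0, 0, 0], [-2, 0, 0], [3, -1, 0]] is strictly lower-triangular, so N³ = 0.
(I + N)⁴ = I + 4·N + 6·N² = [[1, 0, 0], [-8, 1, 0], [24, -4, 1]].

[[1, 0, 0], [-8, 1, 0], [24, -4, 1]]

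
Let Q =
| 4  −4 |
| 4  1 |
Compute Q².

[[0, −20], [20, −15]]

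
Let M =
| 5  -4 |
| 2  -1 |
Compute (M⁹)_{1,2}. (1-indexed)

tr M = 4 and det M = 3, so the characteristic polynomial is λ² − (4)λ + (3) with roots 1 and 3.
Eigenvectors give P = [[-1, 2], [-1, 1]] with P⁻¹ = [[1, -2], [1, -1]], and M = P·diag(1, 3)·P⁻¹.
Then M⁹ = P·diag(1, 19683)·P⁻¹ = [[-1, 39366], [-1, 19683]] · [[1, -2], [1, -1]] = [[39365, -39364], [19682, -19681]].

-39364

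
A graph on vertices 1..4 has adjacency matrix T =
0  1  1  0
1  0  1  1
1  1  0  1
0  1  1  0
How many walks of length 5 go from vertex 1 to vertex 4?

18

The number of length-5 walks from vertex 1 to vertex 4 is entry (1,4) of T^5, where T is the adjacency matrix.
T^2 = [[2, 1, 1, 2], [1, 3, 2, 1], [1, 2, 3, 1], [2, 1, 1, 2]]
T^3 = [[2, 5, 5, 2], [5, 4, 5, 5], [5, 5, 4, 5], [2, 5, 5, 2]]
T^4 = [[10, 9, 9, 10], [9, 15, 14, 9], [9, 14, 15, 9], [10, 9, 9, 10]]
T^5 = [[18, 29, 29, 18], [29, 32, 33, 29], [29, 33, 32, 29], [18, 29, 29, 18]]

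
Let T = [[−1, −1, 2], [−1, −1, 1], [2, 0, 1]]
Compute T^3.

T^2 = [[6, 2, −1], [4, 2, −2], [0, −2, 5]]
T^3 = [[−10, −8, 13], [−10, −6, 8], [12, 2, 3]]

[[−10, −8, 13], [−10, −6, 8], [12, 2, 3]]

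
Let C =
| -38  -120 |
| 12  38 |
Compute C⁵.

[[-608, -1920], [192, 608]]

tr C = 0 and det C = -4, so the characteristic polynomial is λ² − (0)λ + (-4) with roots -2 and 2.
Eigenvectors give P = [[10, -3], [-3, 1]] with P⁻¹ = [[1, 3], [3, 10]], and C = P·diag(-2, 2)·P⁻¹.
Then C⁵ = P·diag(-32, 32)·P⁻¹ = [[-320, -96], [96, 32]] · [[1, 3], [3, 10]] = [[-608, -1920], [192, 608]].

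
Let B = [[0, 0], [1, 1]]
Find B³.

[[0, 0], [1, 1]]

B² = B (a projection; rank 1, trace 1), so B³ = B.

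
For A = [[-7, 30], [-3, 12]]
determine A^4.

[[-569, 1950], [-195, 666]]

tr A = 5 and det A = 6, so the characteristic polynomial is λ² − (5)λ + (6) with roots 2 and 3.
Eigenvectors give P = [[-10, 3], [-3, 1]] with P⁻¹ = [[-1, 3], [-3, 10]], and A = P·diag(2, 3)·P⁻¹.
Then A^4 = P·diag(16, 81)·P⁻¹ = [[-160, 243], [-48, 81]] · [[-1, 3], [-3, 10]] = [[-569, 1950], [-195, 666]].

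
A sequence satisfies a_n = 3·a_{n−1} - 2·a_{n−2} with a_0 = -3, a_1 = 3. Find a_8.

1527

With companion matrix Q = [[3, -2], [1, 0]], [a_n, a_{n−1}]ᵀ = Q·[a_{n−1}, a_{n−2}]ᵀ, so [a_8, a_7]ᵀ = Q⁷·[a_1, a_0]ᵀ.
Q⁷ = [[255, -254], [127, -126]], giving [a_8, a_7]ᵀ = [[1527], [759]].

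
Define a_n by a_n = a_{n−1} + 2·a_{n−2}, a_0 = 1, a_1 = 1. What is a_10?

With companion matrix C = [[1, 2], [1, 0]], [a_n, a_{n−1}]ᵀ = C·[a_{n−1}, a_{n−2}]ᵀ, so [a_10, a_9]ᵀ = C⁹·[a_1, a_0]ᵀ.
C⁹ = [[341, 342], [171, 170]], giving [a_10, a_9]ᵀ = [[683], [341]].

683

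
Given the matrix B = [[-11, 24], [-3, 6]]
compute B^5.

tr B = -5 and det B = 6, so the characteristic polynomial is λ² − (-5)λ + (6) with roots -3 and -2.
Eigenvectors give P = [[-3, -8], [-1, -3]] with P⁻¹ = [[-3, 8], [1, -3]], and B = P·diag(-3, -2)·P⁻¹.
Then B^5 = P·diag(-243, -32)·P⁻¹ = [[729, 256], [243, 96]] · [[-3, 8], [1, -3]] = [[-1931, 5064], [-633, 1656]].

[[-1931, 5064], [-633, 1656]]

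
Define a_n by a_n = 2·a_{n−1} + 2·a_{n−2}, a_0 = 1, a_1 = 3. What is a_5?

164

With companion matrix Q = [[2, 2], [1, 0]], [a_n, a_{n−1}]ᵀ = Q·[a_{n−1}, a_{n−2}]ᵀ, so [a_5, a_4]ᵀ = Q^4·[a_1, a_0]ᵀ.
Q^4 = [[44, 32], [16, 12]], giving [a_5, a_4]ᵀ = [[164], [60]].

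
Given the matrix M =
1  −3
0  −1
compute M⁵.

M² = I (check: tr M = 0 and det M = −1), so M⁵ = M since 5 is odd.

[[1, −3], [0, −1]]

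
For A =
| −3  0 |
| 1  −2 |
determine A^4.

tr A = −5 and det A = 6, so the characteristic polynomial is λ² − (−5)λ + (6) with roots −3 and −2.
Eigenvectors give P = [[1, 0], [−1, −1]] with P⁻¹ = [[1, 0], [−1, −1]], and A = P·diag(−3, −2)·P⁻¹.
Then A^4 = P·diag(81, 16)·P⁻¹ = [[81, 0], [−81, −16]] · [[1, 0], [−1, −1]] = [[81, 0], [−65, 16]].

[[81, 0], [−65, 16]]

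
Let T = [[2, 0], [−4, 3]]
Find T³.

T² = [[4, 0], [−20, 9]]
T³ = [[8, 0], [−76, 27]]

[[8, 0], [−76, 27]]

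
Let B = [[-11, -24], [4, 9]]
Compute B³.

[[-83, -168], [28, 57]]

tr B = -2 and det B = -3, so the characteristic polynomial is λ² − (-2)λ + (-3) with roots -3 and 1.
Eigenvectors give P = [[-3, -2], [1, 1]] with P⁻¹ = [[-1, -2], [1, 3]], and B = P·diag(-3, 1)·P⁻¹.
Then B³ = P·diag(-27, 1)·P⁻¹ = [[81, -2], [-27, 1]] · [[-1, -2], [1, 3]] = [[-83, -168], [28, 57]].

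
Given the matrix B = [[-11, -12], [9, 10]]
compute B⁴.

[[61, 60], [-45, -44]]

tr B = -1 and det B = -2, so the characteristic polynomial is λ² − (-1)λ + (-2) with roots 1 and -2.
Eigenvectors give P = [[-1, 4], [1, -3]] with P⁻¹ = [[3, 4], [1, 1]], and B = P·diag(1, -2)·P⁻¹.
Then B⁴ = P·diag(1, 16)·P⁻¹ = [[-1, 64], [1, -48]] · [[3, 4], [1, 1]] = [[61, 60], [-45, -44]].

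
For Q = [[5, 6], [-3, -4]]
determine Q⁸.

tr Q = 1 and det Q = -2, so the characteristic polynomial is λ² − (1)λ + (-2) with roots -1 and 2.
Eigenvectors give P = [[-1, -2], [1, 1]] with P⁻¹ = [[1, 2], [-1, -1]], and Q = P·diag(-1, 2)·P⁻¹.
Then Q⁸ = P·diag(1, 256)·P⁻¹ = [[-1, -512], [1, 256]] · [[1, 2], [-1, -1]] = [[511, 510], [-255, -254]].

[[511, 510], [-255, -254]]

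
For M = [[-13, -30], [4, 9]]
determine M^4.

[[481, 1200], [-160, -399]]

tr M = -4 and det M = 3, so the characteristic polynomial is λ² − (-4)λ + (3) with roots -1 and -3.
Eigenvectors give P = [[-5, 3], [2, -1]] with P⁻¹ = [[1, 3], [2, 5]], and M = P·diag(-1, -3)·P⁻¹.
Then M^4 = P·diag(1, 81)·P⁻¹ = [[-5, 243], [2, -81]] · [[1, 3], [2, 5]] = [[481, 1200], [-160, -399]].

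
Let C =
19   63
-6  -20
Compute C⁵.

tr C = -1 and det C = -2, so the characteristic polynomial is λ² − (-1)λ + (-2) with roots 1 and -2.
Eigenvectors give P = [[7, 3], [-2, -1]] with P⁻¹ = [[1, 3], [-2, -7]], and C = P·diag(1, -2)·P⁻¹.
Then C⁵ = P·diag(1, -32)·P⁻¹ = [[7, -96], [-2, 32]] · [[1, 3], [-2, -7]] = [[199, 693], [-66, -230]].

[[199, 693], [-66, -230]]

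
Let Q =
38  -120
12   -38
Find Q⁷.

[[2432, -7680], [768, -2432]]

tr Q = 0 and det Q = -4, so the characteristic polynomial is λ² − (0)λ + (-4) with roots -2 and 2.
Eigenvectors give P = [[3, 10], [1, 3]] with P⁻¹ = [[-3, 10], [1, -3]], and Q = P·diag(-2, 2)·P⁻¹.
Then Q⁷ = P·diag(-128, 128)·P⁻¹ = [[-384, 1280], [-128, 384]] · [[-3, 10], [1, -3]] = [[2432, -7680], [768, -2432]].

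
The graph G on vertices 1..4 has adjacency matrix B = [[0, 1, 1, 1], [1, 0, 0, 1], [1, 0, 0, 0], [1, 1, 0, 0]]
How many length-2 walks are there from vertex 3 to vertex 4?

The number of length-2 walks from vertex 3 to vertex 4 is entry (3,4) of B², where B is the adjacency matrix.
B² = [[3, 1, 0, 1], [1, 2, 1, 1], [0, 1, 1, 1], [1, 1, 1, 2]]

1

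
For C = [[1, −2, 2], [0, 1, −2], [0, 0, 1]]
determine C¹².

C = I + N where N = [[0, −2, 2], [0, 0, −2], [0, 0, 0]] is strictly upper-triangular, so N³ = 0.
(I + N)¹² = I + 12·N + 66·N² = [[1, −24, 288], [0, 1, −24], [0, 0, 1]].

[[1, −24, 288], [0, 1, −24], [0, 0, 1]]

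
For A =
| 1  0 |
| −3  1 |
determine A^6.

A = I + N where N = [[0, 0], [−3, 0]] is strictly lower-triangular, so N^2 = 0.
(I + N)^6 = I + 6·N = [[1, 0], [−18, 1]].

[[1, 0], [−18, 1]]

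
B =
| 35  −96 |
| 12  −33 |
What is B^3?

[[251, −672], [84, −225]]

tr B = 2 and det B = −3, so the characteristic polynomial is λ² − (2)λ + (−3) with roots −1 and 3.
Eigenvectors give P = [[−8, 3], [−3, 1]] with P⁻¹ = [[1, −3], [3, −8]], and B = P·diag(−1, 3)·P⁻¹.
Then B^3 = P·diag(−1, 27)·P⁻¹ = [[8, 81], [3, 27]] · [[1, −3], [3, −8]] = [[251, −672], [84, −225]].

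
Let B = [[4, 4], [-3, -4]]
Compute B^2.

[[4, 0], [0, 4]]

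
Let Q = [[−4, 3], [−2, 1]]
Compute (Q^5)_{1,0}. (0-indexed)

−62

tr Q = −3 and det Q = 2, so the characteristic polynomial is λ² − (−3)λ + (2) with roots −2 and −1.
Eigenvectors give P = [[3, 1], [2, 1]] with P⁻¹ = [[1, −1], [−2, 3]], and Q = P·diag(−2, −1)·P⁻¹.
Then Q^5 = P·diag(−32, −1)·P⁻¹ = [[−96, −1], [−64, −1]] · [[1, −1], [−2, 3]] = [[−94, 93], [−62, 61]].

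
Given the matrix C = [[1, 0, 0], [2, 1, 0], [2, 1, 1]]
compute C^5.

[[1, 0, 0], [10, 1, 0], [30, 5, 1]]

C = I + N where N = [[0, 0, 0], [2, 0, 0], [2, 1, 0]] is strictly lower-triangular, so N^3 = 0.
(I + N)^5 = I + 5·N + 10·N^2 = [[1, 0, 0], [10, 1, 0], [30, 5, 1]].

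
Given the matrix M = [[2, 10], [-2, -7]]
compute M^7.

[[8108, 20590], [-4118, -10423]]

tr M = -5 and det M = 6, so the characteristic polynomial is λ² − (-5)λ + (6) with roots -3 and -2.
Eigenvectors give P = [[-2, 5], [1, -2]] with P⁻¹ = [[2, 5], [1, 2]], and M = P·diag(-3, -2)·P⁻¹.
Then M^7 = P·diag(-2187, -128)·P⁻¹ = [[4374, -640], [-2187, 256]] · [[2, 5], [1, 2]] = [[8108, 20590], [-4118, -10423]].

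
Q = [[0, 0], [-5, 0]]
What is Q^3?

[[0, 0], [0, 0]]

Q is strictly triangular, hence nilpotent: Q^2 = 0, so Q^3 = 0.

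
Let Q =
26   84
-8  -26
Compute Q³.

[[104, 336], [-32, -104]]

tr Q = 0 and det Q = -4, so the characteristic polynomial is λ² − (0)λ + (-4) with roots -2 and 2.
Eigenvectors give P = [[-3, 7], [1, -2]] with P⁻¹ = [[2, 7], [1, 3]], and Q = P·diag(-2, 2)·P⁻¹.
Then Q³ = P·diag(-8, 8)·P⁻¹ = [[24, 56], [-8, -16]] · [[2, 7], [1, 3]] = [[104, 336], [-32, -104]].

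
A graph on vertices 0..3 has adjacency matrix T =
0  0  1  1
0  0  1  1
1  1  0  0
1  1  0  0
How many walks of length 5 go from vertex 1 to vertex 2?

The number of length-5 walks from vertex 1 to vertex 2 is entry (1,2) of T⁵, where T is the adjacency matrix.
T² = [[2, 2, 0, 0], [2, 2, 0, 0], [0, 0, 2, 2], [0, 0, 2, 2]]
T³ = [[0, 0, 4, 4], [0, 0, 4, 4], [4, 4, 0, 0], [4, 4, 0, 0]]
T⁴ = [[8, 8, 0, 0], [8, 8, 0, 0], [0, 0, 8, 8], [0, 0, 8, 8]]
T⁵ = [[0, 0, 16, 16], [0, 0, 16, 16], [16, 16, 0, 0], [16, 16, 0, 0]]

16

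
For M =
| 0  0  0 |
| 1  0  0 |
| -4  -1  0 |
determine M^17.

M is strictly triangular, hence nilpotent: M^3 = 0, so M^17 = 0.

[[0, 0, 0], [0, 0, 0], [0, 0, 0]]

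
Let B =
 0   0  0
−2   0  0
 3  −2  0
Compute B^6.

[[0, 0, 0], [0, 0, 0], [0, 0, 0]]

B is strictly triangular, hence nilpotent: B^3 = 0, so B^6 = 0.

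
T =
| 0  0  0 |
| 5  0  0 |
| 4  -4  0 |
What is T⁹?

[[0, 0, 0], [0, 0, 0], [0, 0, 0]]

T is strictly triangular, hence nilpotent: T³ = 0, so T⁹ = 0.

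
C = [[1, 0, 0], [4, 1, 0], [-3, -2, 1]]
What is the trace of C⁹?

3

C = I + N where N = [[0, 0, 0], [4, 0, 0], [-3, -2, 0]] is strictly lower-triangular, so N³ = 0.
(I + N)⁹ = I + 9·N + 36·N² = [[1, 0, 0], [36, 1, 0], [-315, -18, 1]].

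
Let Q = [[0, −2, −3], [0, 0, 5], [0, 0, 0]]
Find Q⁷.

[[0, 0, 0], [0, 0, 0], [0, 0, 0]]

Q is strictly triangular, hence nilpotent: Q³ = 0, so Q⁷ = 0.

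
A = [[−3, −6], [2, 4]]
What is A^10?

A² = A (a projection; rank 1, trace 1), so A^10 = A.

[[−3, −6], [2, 4]]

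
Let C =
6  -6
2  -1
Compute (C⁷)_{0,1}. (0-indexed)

tr C = 5 and det C = 6, so the characteristic polynomial is λ² − (5)λ + (6) with roots 2 and 3.
Eigenvectors give P = [[-3, 2], [-2, 1]] with P⁻¹ = [[1, -2], [2, -3]], and C = P·diag(2, 3)·P⁻¹.
Then C⁷ = P·diag(128, 2187)·P⁻¹ = [[-384, 4374], [-256, 2187]] · [[1, -2], [2, -3]] = [[8364, -12354], [4118, -6049]].

-12354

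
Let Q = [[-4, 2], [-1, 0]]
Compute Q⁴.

Q² = [[14, -8], [4, -2]]
Q³ = [[-48, 28], [-14, 8]]
Q⁴ = [[164, -96], [48, -28]]

[[164, -96], [48, -28]]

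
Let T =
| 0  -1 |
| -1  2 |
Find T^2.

[[1, -2], [-2, 5]]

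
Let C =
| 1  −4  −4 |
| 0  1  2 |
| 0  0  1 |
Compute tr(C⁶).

C = I + N where N = [[0, −4, −4], [0, 0, 2], [0, 0, 0]] is strictly upper-triangular, so N³ = 0.
(I + N)⁶ = I + 6·N + 15·N² = [[1, −24, −144], [0, 1, 12], [0, 0, 1]].

3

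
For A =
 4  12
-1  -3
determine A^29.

[[4, 12], [-1, -3]]

A² = A (a projection; rank 1, trace 1), so A^29 = A.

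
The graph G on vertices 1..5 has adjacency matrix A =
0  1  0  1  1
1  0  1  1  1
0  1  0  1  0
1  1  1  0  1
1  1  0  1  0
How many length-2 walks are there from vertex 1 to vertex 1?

3

The number of length-2 walks from vertex 1 to vertex 1 is entry (1,1) of A², where A is the adjacency matrix.
A² = [[3, 2, 2, 2, 2], [2, 4, 1, 3, 2], [2, 1, 2, 1, 2], [2, 3, 1, 4, 2], [2, 2, 2, 2, 3]]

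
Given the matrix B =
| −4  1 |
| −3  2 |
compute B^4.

[[157, −28], [84, −11]]

B^2 = [[13, −2], [6, 1]]
B^3 = [[−46, 9], [−27, 8]]
B^4 = [[157, −28], [84, −11]]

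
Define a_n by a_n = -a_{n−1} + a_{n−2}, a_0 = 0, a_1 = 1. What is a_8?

-21

With companion matrix T = [[-1, 1], [1, 0]], [a_n, a_{n−1}]ᵀ = T·[a_{n−1}, a_{n−2}]ᵀ, so [a_8, a_7]ᵀ = T⁷·[a_1, a_0]ᵀ.
T⁷ = [[-21, 13], [13, -8]], giving [a_8, a_7]ᵀ = [[-21], [13]].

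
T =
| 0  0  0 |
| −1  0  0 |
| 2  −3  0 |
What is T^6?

[[0, 0, 0], [0, 0, 0], [0, 0, 0]]

T is strictly triangular, hence nilpotent: T^3 = 0, so T^6 = 0.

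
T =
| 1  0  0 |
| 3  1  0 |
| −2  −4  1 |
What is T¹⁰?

T = I + N where N = [[0, 0, 0], [3, 0, 0], [−2, −4, 0]] is strictly lower-triangular, so N³ = 0.
(I + N)¹⁰ = I + 10·N + 45·N² = [[1, 0, 0], [30, 1, 0], [−560, −40, 1]].

[[1, 0, 0], [30, 1, 0], [−560, −40, 1]]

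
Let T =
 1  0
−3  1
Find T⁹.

T = I + N where N = [[0, 0], [−3, 0]] is strictly lower-triangular, so N² = 0.
(I + N)⁹ = I + 9·N = [[1, 0], [−27, 1]].

[[1, 0], [−27, 1]]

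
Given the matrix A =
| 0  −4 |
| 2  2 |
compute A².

[[−8, −8], [4, −4]]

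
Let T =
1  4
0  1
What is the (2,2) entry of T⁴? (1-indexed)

T = I + N where N = [[0, 4], [0, 0]] is strictly upper-triangular, so N² = 0.
(I + N)⁴ = I + 4·N = [[1, 16], [0, 1]].

1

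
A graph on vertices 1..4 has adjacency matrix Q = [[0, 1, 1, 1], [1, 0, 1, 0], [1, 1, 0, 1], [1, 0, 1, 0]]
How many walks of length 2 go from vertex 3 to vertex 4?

1

The number of length-2 walks from vertex 3 to vertex 4 is entry (3,4) of Q², where Q is the adjacency matrix.
Q² = [[3, 1, 2, 1], [1, 2, 1, 2], [2, 1, 3, 1], [1, 2, 1, 2]]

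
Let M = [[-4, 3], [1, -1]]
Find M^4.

M^2 = [[19, -15], [-5, 4]]
M^3 = [[-91, 72], [24, -19]]
M^4 = [[436, -345], [-115, 91]]

[[436, -345], [-115, 91]]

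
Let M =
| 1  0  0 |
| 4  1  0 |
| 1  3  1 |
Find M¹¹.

[[1, 0, 0], [44, 1, 0], [671, 33, 1]]

M = I + N where N = [[0, 0, 0], [4, 0, 0], [1, 3, 0]] is strictly lower-triangular, so N³ = 0.
(I + N)¹¹ = I + 11·N + 55·N² = [[1, 0, 0], [44, 1, 0], [671, 33, 1]].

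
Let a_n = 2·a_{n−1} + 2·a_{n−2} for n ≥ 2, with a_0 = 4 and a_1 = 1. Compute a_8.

With companion matrix B = [[2, 2], [1, 0]], [a_n, a_{n−1}]ᵀ = B·[a_{n−1}, a_{n−2}]ᵀ, so [a_8, a_7]ᵀ = B^7·[a_1, a_0]ᵀ.
B^7 = [[896, 656], [328, 240]], giving [a_8, a_7]ᵀ = [[3520], [1288]].

3520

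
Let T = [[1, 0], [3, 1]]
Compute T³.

T = I + N where N = [[0, 0], [3, 0]] is strictly lower-triangular, so N² = 0.
(I + N)³ = I + 3·N = [[1, 0], [9, 1]].

[[1, 0], [9, 1]]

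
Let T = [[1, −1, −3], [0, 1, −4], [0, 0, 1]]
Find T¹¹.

[[1, −11, 187], [0, 1, −44], [0, 0, 1]]

T = I + N where N = [[0, −1, −3], [0, 0, −4], [0, 0, 0]] is strictly upper-triangular, so N³ = 0.
(I + N)¹¹ = I + 11·N + 55·N² = [[1, −11, 187], [0, 1, −44], [0, 0, 1]].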